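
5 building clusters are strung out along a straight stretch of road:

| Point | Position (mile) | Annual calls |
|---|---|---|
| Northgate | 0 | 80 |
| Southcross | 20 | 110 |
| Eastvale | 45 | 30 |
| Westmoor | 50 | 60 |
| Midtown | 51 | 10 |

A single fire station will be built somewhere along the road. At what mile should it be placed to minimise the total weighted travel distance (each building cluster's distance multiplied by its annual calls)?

For a sum of weighted absolute distances on a line, the optimum is the weighted median (not the mean). Total weight W = 290; half-weight = 145.
Sort by position and accumulate weight:
  mile 0 (Northgate, w=80) → cum 80
  mile 20 (Southcross, w=110) → cum 190  ≥ 145 → median here
  mile 45 (Eastvale, w=30) → cum 220
  mile 50 (Westmoor, w=60) → cum 280
  mile 51 (Midtown, w=10) → cum 290
Optimal location: mile 20.

x = 20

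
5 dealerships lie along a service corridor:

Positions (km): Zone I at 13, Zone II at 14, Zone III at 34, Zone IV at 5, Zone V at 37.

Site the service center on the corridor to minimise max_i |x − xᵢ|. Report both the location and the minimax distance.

The 1-center on a line is the midpoint of the two extreme points: leftmost at 5, rightmost at 37.
Optimal location = (5 + 37)/2 = 21; maximum distance = (37 − 5)/2 = 16.

location 21, max distance 16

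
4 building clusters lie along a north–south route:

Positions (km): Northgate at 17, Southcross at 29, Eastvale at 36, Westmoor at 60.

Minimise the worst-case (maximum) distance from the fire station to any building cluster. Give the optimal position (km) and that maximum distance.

The 1-center on a line is the midpoint of the two extreme points: leftmost at 17, rightmost at 60.
Optimal location = (17 + 60)/2 = 38.5; maximum distance = (60 − 17)/2 = 21.5.

location 38.5, max distance 21.5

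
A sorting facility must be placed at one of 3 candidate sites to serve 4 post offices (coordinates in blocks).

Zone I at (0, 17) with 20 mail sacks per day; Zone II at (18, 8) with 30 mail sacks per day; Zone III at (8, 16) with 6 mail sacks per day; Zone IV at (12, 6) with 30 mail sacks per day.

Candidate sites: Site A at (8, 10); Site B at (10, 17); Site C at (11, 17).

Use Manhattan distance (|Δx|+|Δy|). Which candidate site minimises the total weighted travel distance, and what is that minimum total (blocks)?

Site A, total 936 blocks

Total weighted distance at each candidate:
  Site A (8, 10): total = 936
  Site B (10, 17): total = 1118
  Site C (11, 17): total = 1084
Minimum is at Site A with total 936 blocks.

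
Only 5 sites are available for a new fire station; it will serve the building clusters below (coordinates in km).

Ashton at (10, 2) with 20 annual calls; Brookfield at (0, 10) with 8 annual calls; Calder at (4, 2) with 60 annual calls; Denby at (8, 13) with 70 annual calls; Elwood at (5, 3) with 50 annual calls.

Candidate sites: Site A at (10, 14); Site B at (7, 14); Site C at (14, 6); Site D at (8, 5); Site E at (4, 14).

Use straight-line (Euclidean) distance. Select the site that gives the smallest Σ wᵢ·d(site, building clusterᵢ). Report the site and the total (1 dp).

Site D, total 1187.9 km

Total weighted distance at each candidate:
  Site A (10, 14): total = 1891.8
  Site B (7, 14): total = 1712.1
  Site C (14, 6): total = 1995.5
  Site D (8, 5): total = 1187.9
  Site E (4, 14): total = 1874.5
Minimum is at Site D with total 1187.9 km.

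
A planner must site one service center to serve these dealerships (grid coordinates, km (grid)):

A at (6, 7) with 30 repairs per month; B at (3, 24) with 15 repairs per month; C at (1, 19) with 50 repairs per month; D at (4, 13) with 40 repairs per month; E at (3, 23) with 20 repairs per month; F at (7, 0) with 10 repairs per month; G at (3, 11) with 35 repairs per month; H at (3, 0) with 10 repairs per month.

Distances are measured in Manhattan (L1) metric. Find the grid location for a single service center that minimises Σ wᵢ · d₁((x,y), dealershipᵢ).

(3, 13)

Manhattan distance separates: Σwᵢ(|x−xᵢ|+|y−yᵢ|) = Σwᵢ|x−xᵢ| + Σwᵢ|y−yᵢ|, so x and y are optimised independently as 1-D weighted medians.
Total weight W = 210; half = 105.
x-coordinate, sorted with cumulative weight:
  x=1 (C, w=50) cum 50
  x=3 (B, w=15) cum 65
  x=3 (E, w=20) cum 85
  x=3 (G, w=35) cum 120  ← median
  x=3 (H, w=10) cum 130
  x=4 (D, w=40) cum 170
  x=6 (A, w=30) cum 200
  x=7 (F, w=10) cum 210
⇒ x* = 3
y-coordinate, sorted with cumulative weight:
  y=0 (F, w=10) cum 10
  y=0 (H, w=10) cum 20
  y=7 (A, w=30) cum 50
  y=11 (G, w=35) cum 85
  y=13 (D, w=40) cum 125  ← median
  y=19 (C, w=50) cum 175
  y=23 (E, w=20) cum 195
  y=24 (B, w=15) cum 210
⇒ y* = 13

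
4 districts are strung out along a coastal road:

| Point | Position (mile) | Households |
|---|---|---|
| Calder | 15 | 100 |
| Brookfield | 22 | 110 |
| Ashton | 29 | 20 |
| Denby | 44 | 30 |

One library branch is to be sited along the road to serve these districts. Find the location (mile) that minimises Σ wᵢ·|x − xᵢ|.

For a sum of weighted absolute distances on a line, the optimum is the weighted median (not the mean). Total weight W = 260; half-weight = 130.
Sort by position and accumulate weight:
  mile 15 (Calder, w=100) → cum 100
  mile 22 (Brookfield, w=110) → cum 210  ≥ 130 → median here
  mile 29 (Ashton, w=20) → cum 230
  mile 44 (Denby, w=30) → cum 260
Optimal location: mile 22.

x = 22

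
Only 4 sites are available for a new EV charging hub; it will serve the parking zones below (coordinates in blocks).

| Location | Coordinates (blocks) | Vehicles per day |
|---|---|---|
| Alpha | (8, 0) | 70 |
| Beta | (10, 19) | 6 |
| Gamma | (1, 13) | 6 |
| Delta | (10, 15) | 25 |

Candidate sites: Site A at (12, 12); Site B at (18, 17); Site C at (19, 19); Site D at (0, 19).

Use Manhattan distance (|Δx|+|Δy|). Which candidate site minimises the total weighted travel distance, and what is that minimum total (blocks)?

Site A, total 1371 blocks

Total weighted distance at each candidate:
  Site A (12, 12): total = 1371
  Site B (18, 17): total = 2326
  Site C (19, 19): total = 2623
  Site D (0, 19): total = 2342
Minimum is at Site A with total 1371 blocks.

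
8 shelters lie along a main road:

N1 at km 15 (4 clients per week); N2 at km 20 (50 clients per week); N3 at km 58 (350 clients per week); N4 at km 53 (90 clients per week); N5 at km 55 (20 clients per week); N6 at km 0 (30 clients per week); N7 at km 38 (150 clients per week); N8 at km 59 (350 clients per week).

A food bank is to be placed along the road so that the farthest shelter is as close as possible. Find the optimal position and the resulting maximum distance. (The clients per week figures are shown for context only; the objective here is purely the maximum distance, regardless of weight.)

location 29.5, max distance 29.5

The 1-center on a line is the midpoint of the two extreme points: leftmost at 0, rightmost at 59.
Optimal location = (0 + 59)/2 = 29.5; maximum distance = (59 − 0)/2 = 29.5.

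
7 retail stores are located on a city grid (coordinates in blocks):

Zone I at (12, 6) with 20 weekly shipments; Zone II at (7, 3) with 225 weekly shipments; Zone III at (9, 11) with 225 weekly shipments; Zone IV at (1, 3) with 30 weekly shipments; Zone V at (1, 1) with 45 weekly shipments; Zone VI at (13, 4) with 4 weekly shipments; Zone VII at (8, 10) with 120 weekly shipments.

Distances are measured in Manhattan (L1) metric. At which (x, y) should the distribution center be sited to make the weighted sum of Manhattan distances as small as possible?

Manhattan distance separates: Σwᵢ(|x−xᵢ|+|y−yᵢ|) = Σwᵢ|x−xᵢ| + Σwᵢ|y−yᵢ|, so x and y are optimised independently as 1-D weighted medians.
Total weight W = 669; half = 334.5.
x-coordinate, sorted with cumulative weight:
  x=1 (Zone IV, w=30) cum 30
  x=1 (Zone V, w=45) cum 75
  x=7 (Zone II, w=225) cum 300
  x=8 (Zone VII, w=120) cum 420  ← median
  x=9 (Zone III, w=225) cum 645
  x=12 (Zone I, w=20) cum 665
  x=13 (Zone VI, w=4) cum 669
⇒ x* = 8
y-coordinate, sorted with cumulative weight:
  y=1 (Zone V, w=45) cum 45
  y=3 (Zone II, w=225) cum 270
  y=3 (Zone IV, w=30) cum 300
  y=4 (Zone VI, w=4) cum 304
  y=6 (Zone I, w=20) cum 324
  y=10 (Zone VII, w=120) cum 444  ← median
  y=11 (Zone III, w=225) cum 669
⇒ y* = 10

(8, 10)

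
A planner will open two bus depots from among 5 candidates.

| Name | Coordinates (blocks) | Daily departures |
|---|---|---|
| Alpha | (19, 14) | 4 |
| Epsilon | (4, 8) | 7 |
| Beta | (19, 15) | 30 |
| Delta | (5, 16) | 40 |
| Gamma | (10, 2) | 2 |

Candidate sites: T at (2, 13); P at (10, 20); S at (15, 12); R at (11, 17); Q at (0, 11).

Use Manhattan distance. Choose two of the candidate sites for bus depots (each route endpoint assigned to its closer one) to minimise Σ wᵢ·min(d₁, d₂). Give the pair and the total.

Evaluate every pair (each demand assigned to the nearer of the two):
  {T, S}: total = 553
  {S, R}: total = 649
  {T, R}: total = 665
  {R, Q}: total = 705
  {S, Q}: total = 713
  {P, S}: total = 729
  {P, R}: total = 768
  {T, P}: total = 805
  {P, Q}: total = 925
  {T, Q}: total = 969
Best pair: {T, S} with total 553.

{T, S}, total 553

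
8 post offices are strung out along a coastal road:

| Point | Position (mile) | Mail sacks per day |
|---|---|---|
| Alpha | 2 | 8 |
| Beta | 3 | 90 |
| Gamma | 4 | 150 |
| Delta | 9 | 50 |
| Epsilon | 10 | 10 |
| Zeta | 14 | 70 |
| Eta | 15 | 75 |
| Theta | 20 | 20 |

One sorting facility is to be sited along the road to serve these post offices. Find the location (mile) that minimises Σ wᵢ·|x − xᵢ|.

x = 4

For a sum of weighted absolute distances on a line, the optimum is the weighted median (not the mean). Total weight W = 473; half-weight = 236.5.
Sort by position and accumulate weight:
  mile 2 (Alpha, w=8) → cum 8
  mile 3 (Beta, w=90) → cum 98
  mile 4 (Gamma, w=150) → cum 248  ≥ 236.5 → median here
  mile 9 (Delta, w=50) → cum 298
  mile 10 (Epsilon, w=10) → cum 308
  mile 14 (Zeta, w=70) → cum 378
  mile 15 (Eta, w=75) → cum 453
  mile 20 (Theta, w=20) → cum 473
Optimal location: mile 4.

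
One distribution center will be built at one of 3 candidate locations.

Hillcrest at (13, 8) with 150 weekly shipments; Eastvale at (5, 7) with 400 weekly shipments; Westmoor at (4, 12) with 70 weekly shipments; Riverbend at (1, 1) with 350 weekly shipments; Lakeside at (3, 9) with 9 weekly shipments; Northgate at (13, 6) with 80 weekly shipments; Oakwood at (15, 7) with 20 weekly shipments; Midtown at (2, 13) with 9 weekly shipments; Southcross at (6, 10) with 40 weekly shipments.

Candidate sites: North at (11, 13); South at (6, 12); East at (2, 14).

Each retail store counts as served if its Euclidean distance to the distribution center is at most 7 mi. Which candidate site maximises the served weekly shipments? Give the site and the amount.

Coverage radius r = 7 mi; a point is covered iff (Δx)²+(Δy)² ≤ 7² = 49.
  North (11, 13): covers {Hillcrest, Southcross} → 190
  South (6, 12): covers {Eastvale, Westmoor, Lakeside, Midtown, Southcross} → 528
  East (2, 14): covers {Westmoor, Lakeside, Midtown, Southcross} → 128
Maximum coverage at South: 528 weekly shipments.

South, covering 528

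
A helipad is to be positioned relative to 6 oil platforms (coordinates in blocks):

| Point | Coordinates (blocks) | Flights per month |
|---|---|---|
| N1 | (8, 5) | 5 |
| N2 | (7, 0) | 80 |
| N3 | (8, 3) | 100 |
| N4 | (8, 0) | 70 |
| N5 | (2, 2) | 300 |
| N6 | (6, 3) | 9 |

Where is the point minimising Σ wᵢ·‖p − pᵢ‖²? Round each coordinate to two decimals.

The minimiser of Σwᵢ‖p−pᵢ‖² is the weighted centroid p* = (Σwᵢpᵢ)/(Σwᵢ).
Σwᵢ = 564.
Σwᵢxᵢ = 5·8 + 80·7 + 100·8 + 70·8 + 300·2 + 9·6 = 2614.
Σwᵢyᵢ = 5·5 + 80·0 + 100·3 + 70·0 + 300·2 + 9·3 = 952.
x* = 2614/564 = 4.63, y* = 952/564 = 1.69.

(4.63, 1.69)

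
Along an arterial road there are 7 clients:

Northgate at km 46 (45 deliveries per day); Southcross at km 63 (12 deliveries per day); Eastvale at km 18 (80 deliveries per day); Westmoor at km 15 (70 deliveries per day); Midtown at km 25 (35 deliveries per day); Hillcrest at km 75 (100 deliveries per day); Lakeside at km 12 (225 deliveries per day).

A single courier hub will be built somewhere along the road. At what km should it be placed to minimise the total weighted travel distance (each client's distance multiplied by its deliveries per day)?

For a sum of weighted absolute distances on a line, the optimum is the weighted median (not the mean). Total weight W = 567; half-weight = 283.5.
Sort by position and accumulate weight:
  km 12 (Lakeside, w=225) → cum 225
  km 15 (Westmoor, w=70) → cum 295  ≥ 283.5 → median here
  km 18 (Eastvale, w=80) → cum 375
  km 25 (Midtown, w=35) → cum 410
  km 46 (Northgate, w=45) → cum 455
  km 63 (Southcross, w=12) → cum 467
  km 75 (Hillcrest, w=100) → cum 567
Optimal location: km 15.

x = 15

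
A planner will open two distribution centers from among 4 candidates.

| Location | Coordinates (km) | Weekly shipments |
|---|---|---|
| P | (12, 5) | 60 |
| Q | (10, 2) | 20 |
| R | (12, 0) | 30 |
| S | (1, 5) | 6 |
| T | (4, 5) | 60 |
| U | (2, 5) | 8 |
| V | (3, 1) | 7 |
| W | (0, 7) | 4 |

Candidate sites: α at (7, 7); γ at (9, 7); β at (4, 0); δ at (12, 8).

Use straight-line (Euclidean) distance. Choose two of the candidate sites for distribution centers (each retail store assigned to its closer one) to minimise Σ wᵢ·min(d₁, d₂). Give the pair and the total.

{α, δ}, total 912.5

Evaluate every pair (each demand assigned to the nearer of the two):
  {α, δ}: total = 912.5
  {α, γ}: total = 922.6
  {β, δ}: total = 966.7
  {γ, β}: total = 967.0
  {α, β}: total = 1012.0
  {γ, δ}: total = 1036.7
Best pair: {α, δ} with total 912.5.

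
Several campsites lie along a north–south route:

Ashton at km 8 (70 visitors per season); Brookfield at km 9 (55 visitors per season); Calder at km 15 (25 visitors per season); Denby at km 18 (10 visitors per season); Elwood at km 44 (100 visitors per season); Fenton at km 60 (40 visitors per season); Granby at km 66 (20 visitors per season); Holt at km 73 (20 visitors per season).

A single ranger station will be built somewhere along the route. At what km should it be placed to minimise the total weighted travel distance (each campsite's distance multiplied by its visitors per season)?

For a sum of weighted absolute distances on a line, the optimum is the weighted median (not the mean). Total weight W = 340; half-weight = 170.
Sort by position and accumulate weight:
  km 8 (Ashton, w=70) → cum 70
  km 9 (Brookfield, w=55) → cum 125
  km 15 (Calder, w=25) → cum 150
  km 18 (Denby, w=10) → cum 160
  km 44 (Elwood, w=100) → cum 260  ≥ 170 → median here
  km 60 (Fenton, w=40) → cum 300
  km 66 (Granby, w=20) → cum 320
  km 73 (Holt, w=20) → cum 340
Optimal location: km 44.

x = 44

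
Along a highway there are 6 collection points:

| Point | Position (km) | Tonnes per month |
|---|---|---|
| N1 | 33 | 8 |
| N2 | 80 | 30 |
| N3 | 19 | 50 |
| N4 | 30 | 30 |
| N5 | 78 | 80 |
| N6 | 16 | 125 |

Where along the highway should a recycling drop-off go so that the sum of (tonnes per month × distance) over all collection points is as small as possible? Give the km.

For a sum of weighted absolute distances on a line, the optimum is the weighted median (not the mean). Total weight W = 323; half-weight = 161.5.
Sort by position and accumulate weight:
  km 16 (N6, w=125) → cum 125
  km 19 (N3, w=50) → cum 175  ≥ 161.5 → median here
  km 30 (N4, w=30) → cum 205
  km 33 (N1, w=8) → cum 213
  km 78 (N5, w=80) → cum 293
  km 80 (N2, w=30) → cum 323
Optimal location: km 19.

x = 19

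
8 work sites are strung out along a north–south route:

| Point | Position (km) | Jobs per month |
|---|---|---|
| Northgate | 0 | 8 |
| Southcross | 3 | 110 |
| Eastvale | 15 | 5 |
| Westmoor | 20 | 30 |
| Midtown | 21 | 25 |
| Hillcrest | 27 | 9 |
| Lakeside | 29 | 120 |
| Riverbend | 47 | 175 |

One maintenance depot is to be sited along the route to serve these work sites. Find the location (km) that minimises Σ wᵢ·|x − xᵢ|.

x = 29

For a sum of weighted absolute distances on a line, the optimum is the weighted median (not the mean). Total weight W = 482; half-weight = 241.
Sort by position and accumulate weight:
  km 0 (Northgate, w=8) → cum 8
  km 3 (Southcross, w=110) → cum 118
  km 15 (Eastvale, w=5) → cum 123
  km 20 (Westmoor, w=30) → cum 153
  km 21 (Midtown, w=25) → cum 178
  km 27 (Hillcrest, w=9) → cum 187
  km 29 (Lakeside, w=120) → cum 307  ≥ 241 → median here
  km 47 (Riverbend, w=175) → cum 482
Optimal location: km 29.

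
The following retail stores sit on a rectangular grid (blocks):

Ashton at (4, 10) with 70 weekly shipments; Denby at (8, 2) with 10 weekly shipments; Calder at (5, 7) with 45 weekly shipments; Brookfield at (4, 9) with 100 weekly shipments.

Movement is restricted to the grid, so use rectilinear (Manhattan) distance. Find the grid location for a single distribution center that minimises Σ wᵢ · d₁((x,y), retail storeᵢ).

Manhattan distance separates: Σwᵢ(|x−xᵢ|+|y−yᵢ|) = Σwᵢ|x−xᵢ| + Σwᵢ|y−yᵢ|, so x and y are optimised independently as 1-D weighted medians.
Total weight W = 225; half = 112.5.
x-coordinate, sorted with cumulative weight:
  x=4 (Ashton, w=70) cum 70
  x=4 (Brookfield, w=100) cum 170  ← median
  x=5 (Calder, w=45) cum 215
  x=8 (Denby, w=10) cum 225
⇒ x* = 4
y-coordinate, sorted with cumulative weight:
  y=2 (Denby, w=10) cum 10
  y=7 (Calder, w=45) cum 55
  y=9 (Brookfield, w=100) cum 155  ← median
  y=10 (Ashton, w=70) cum 225
⇒ y* = 9

(4, 9)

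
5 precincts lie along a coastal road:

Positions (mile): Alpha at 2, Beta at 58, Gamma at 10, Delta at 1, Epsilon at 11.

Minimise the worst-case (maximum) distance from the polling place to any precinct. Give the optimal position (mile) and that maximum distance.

location 29.5, max distance 28.5

The 1-center on a line is the midpoint of the two extreme points: leftmost at 1, rightmost at 58.
Optimal location = (1 + 58)/2 = 29.5; maximum distance = (58 − 1)/2 = 28.5.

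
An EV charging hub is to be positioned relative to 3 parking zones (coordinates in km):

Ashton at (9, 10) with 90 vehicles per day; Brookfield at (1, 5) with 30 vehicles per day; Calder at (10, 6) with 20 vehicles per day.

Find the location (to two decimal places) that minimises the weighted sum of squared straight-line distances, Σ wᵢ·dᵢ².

The minimiser of Σwᵢ‖p−pᵢ‖² is the weighted centroid p* = (Σwᵢpᵢ)/(Σwᵢ).
Σwᵢ = 140.
Σwᵢxᵢ = 90·9 + 30·1 + 20·10 = 1040.
Σwᵢyᵢ = 90·10 + 30·5 + 20·6 = 1170.
x* = 1040/140 = 7.43, y* = 1170/140 = 8.36.

(7.43, 8.36)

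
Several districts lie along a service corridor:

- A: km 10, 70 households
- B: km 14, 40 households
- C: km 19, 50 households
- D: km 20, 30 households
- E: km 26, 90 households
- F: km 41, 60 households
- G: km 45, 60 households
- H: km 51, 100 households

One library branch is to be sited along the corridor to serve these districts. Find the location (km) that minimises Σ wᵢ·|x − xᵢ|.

x = 26

For a sum of weighted absolute distances on a line, the optimum is the weighted median (not the mean). Total weight W = 500; half-weight = 250.
Sort by position and accumulate weight:
  km 10 (A, w=70) → cum 70
  km 14 (B, w=40) → cum 110
  km 19 (C, w=50) → cum 160
  km 20 (D, w=30) → cum 190
  km 26 (E, w=90) → cum 280  ≥ 250 → median here
  km 41 (F, w=60) → cum 340
  km 45 (G, w=60) → cum 400
  km 51 (H, w=100) → cum 500
Optimal location: km 26.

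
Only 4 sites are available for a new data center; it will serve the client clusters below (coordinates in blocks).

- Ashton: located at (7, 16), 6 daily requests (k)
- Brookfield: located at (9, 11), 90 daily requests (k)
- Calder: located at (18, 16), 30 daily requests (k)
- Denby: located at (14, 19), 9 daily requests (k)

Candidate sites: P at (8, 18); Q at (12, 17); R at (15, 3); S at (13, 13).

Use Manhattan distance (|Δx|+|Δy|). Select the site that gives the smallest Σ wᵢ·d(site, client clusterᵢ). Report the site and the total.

S, total 897 blocks

Total weighted distance at each candidate:
  P (8, 18): total = 1161
  Q (12, 17): total = 1092
  R (15, 3): total = 2019
  S (13, 13): total = 897
Minimum is at S with total 897 blocks.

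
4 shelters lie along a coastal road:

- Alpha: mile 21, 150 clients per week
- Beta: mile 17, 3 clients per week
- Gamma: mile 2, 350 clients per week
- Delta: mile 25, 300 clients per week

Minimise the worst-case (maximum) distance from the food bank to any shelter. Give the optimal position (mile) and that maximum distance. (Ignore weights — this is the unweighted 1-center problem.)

The 1-center on a line is the midpoint of the two extreme points: leftmost at 2, rightmost at 25.
Optimal location = (2 + 25)/2 = 13.5; maximum distance = (25 − 2)/2 = 11.5.

location 13.5, max distance 11.5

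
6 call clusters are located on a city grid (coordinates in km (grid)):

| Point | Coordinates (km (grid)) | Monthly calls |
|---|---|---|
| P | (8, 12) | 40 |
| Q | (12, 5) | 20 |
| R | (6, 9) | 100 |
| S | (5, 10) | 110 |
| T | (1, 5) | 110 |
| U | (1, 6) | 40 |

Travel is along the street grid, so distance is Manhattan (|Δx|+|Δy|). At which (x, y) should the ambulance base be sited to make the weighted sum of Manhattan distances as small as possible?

(5, 9)

Manhattan distance separates: Σwᵢ(|x−xᵢ|+|y−yᵢ|) = Σwᵢ|x−xᵢ| + Σwᵢ|y−yᵢ|, so x and y are optimised independently as 1-D weighted medians.
Total weight W = 420; half = 210.
x-coordinate, sorted with cumulative weight:
  x=1 (T, w=110) cum 110
  x=1 (U, w=40) cum 150
  x=5 (S, w=110) cum 260  ← median
  x=6 (R, w=100) cum 360
  x=8 (P, w=40) cum 400
  x=12 (Q, w=20) cum 420
⇒ x* = 5
y-coordinate, sorted with cumulative weight:
  y=5 (Q, w=20) cum 20
  y=5 (T, w=110) cum 130
  y=6 (U, w=40) cum 170
  y=9 (R, w=100) cum 270  ← median
  y=10 (S, w=110) cum 380
  y=12 (P, w=40) cum 420
⇒ y* = 9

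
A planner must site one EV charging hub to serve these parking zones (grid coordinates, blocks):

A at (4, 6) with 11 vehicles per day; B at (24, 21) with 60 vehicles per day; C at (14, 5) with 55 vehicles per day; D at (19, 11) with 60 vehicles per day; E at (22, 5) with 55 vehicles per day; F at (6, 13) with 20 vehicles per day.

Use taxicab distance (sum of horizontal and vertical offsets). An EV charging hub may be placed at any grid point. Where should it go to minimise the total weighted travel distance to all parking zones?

(19, 11)

Manhattan distance separates: Σwᵢ(|x−xᵢ|+|y−yᵢ|) = Σwᵢ|x−xᵢ| + Σwᵢ|y−yᵢ|, so x and y are optimised independently as 1-D weighted medians.
Total weight W = 261; half = 130.5.
x-coordinate, sorted with cumulative weight:
  x=4 (A, w=11) cum 11
  x=6 (F, w=20) cum 31
  x=14 (C, w=55) cum 86
  x=19 (D, w=60) cum 146  ← median
  x=22 (E, w=55) cum 201
  x=24 (B, w=60) cum 261
⇒ x* = 19
y-coordinate, sorted with cumulative weight:
  y=5 (C, w=55) cum 55
  y=5 (E, w=55) cum 110
  y=6 (A, w=11) cum 121
  y=11 (D, w=60) cum 181  ← median
  y=13 (F, w=20) cum 201
  y=21 (B, w=60) cum 261
⇒ y* = 11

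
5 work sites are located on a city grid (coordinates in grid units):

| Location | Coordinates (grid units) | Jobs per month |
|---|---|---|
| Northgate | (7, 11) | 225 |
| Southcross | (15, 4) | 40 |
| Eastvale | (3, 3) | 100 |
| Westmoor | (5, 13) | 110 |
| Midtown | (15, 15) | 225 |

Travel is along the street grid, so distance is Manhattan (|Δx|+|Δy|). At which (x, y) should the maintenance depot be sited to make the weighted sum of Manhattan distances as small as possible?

Manhattan distance separates: Σwᵢ(|x−xᵢ|+|y−yᵢ|) = Σwᵢ|x−xᵢ| + Σwᵢ|y−yᵢ|, so x and y are optimised independently as 1-D weighted medians.
Total weight W = 700; half = 350.
x-coordinate, sorted with cumulative weight:
  x=3 (Eastvale, w=100) cum 100
  x=5 (Westmoor, w=110) cum 210
  x=7 (Northgate, w=225) cum 435  ← median
  x=15 (Southcross, w=40) cum 475
  x=15 (Midtown, w=225) cum 700
⇒ x* = 7
y-coordinate, sorted with cumulative weight:
  y=3 (Eastvale, w=100) cum 100
  y=4 (Southcross, w=40) cum 140
  y=11 (Northgate, w=225) cum 365  ← median
  y=13 (Westmoor, w=110) cum 475
  y=15 (Midtown, w=225) cum 700
⇒ y* = 11

(7, 11)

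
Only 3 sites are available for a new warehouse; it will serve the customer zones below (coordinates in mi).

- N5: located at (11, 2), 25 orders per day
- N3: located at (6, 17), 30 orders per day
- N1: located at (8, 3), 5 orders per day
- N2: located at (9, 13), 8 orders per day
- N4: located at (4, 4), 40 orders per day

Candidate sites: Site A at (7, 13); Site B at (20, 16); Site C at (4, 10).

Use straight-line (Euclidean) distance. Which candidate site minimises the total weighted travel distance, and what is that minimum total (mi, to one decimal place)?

Site C, total 811.1 mi

Total weighted distance at each candidate:
  Site A (7, 13): total = 862.0
  Site B (20, 16): total = 1816.8
  Site C (4, 10): total = 811.1
Minimum is at Site C with total 811.1 mi.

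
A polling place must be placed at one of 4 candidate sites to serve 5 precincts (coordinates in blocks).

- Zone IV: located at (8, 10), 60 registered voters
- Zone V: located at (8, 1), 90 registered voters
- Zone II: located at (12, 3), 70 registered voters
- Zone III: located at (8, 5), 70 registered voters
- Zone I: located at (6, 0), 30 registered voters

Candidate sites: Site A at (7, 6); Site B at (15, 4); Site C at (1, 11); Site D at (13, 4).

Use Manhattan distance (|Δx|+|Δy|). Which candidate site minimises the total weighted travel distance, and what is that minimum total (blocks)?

Total weighted distance at each candidate:
  Site A (7, 6): total = 1750
  Site B (15, 4): total = 2910
  Site C (1, 11): total = 4730
  Site D (13, 4): total = 2270
Minimum is at Site A with total 1750 blocks.

Site A, total 1750 blocks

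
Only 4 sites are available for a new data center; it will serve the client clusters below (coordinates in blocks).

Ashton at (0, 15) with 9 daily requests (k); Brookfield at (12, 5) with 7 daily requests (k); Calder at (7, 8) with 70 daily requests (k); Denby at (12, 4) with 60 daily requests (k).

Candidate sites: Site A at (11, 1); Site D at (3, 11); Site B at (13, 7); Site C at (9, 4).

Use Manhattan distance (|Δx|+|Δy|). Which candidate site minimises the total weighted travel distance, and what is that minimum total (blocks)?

Site C, total 808 blocks

Total weighted distance at each candidate:
  Site A (11, 1): total = 1270
  Site D (3, 11): total = 1618
  Site B (13, 7): total = 940
  Site C (9, 4): total = 808
Minimum is at Site C with total 808 blocks.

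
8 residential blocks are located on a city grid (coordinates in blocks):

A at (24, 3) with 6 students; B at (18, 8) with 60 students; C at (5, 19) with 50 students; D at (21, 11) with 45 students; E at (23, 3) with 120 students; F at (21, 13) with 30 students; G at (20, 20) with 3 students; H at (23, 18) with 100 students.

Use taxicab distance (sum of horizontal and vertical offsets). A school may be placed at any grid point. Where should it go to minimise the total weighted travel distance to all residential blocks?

Manhattan distance separates: Σwᵢ(|x−xᵢ|+|y−yᵢ|) = Σwᵢ|x−xᵢ| + Σwᵢ|y−yᵢ|, so x and y are optimised independently as 1-D weighted medians.
Total weight W = 414; half = 207.
x-coordinate, sorted with cumulative weight:
  x=5 (C, w=50) cum 50
  x=18 (B, w=60) cum 110
  x=20 (G, w=3) cum 113
  x=21 (D, w=45) cum 158
  x=21 (F, w=30) cum 188
  x=23 (E, w=120) cum 308  ← median
  x=23 (H, w=100) cum 408
  x=24 (A, w=6) cum 414
⇒ x* = 23
y-coordinate, sorted with cumulative weight:
  y=3 (A, w=6) cum 6
  y=3 (E, w=120) cum 126
  y=8 (B, w=60) cum 186
  y=11 (D, w=45) cum 231  ← median
  y=13 (F, w=30) cum 261
  y=18 (H, w=100) cum 361
  y=19 (C, w=50) cum 411
  y=20 (G, w=3) cum 414
⇒ y* = 11

(23, 11)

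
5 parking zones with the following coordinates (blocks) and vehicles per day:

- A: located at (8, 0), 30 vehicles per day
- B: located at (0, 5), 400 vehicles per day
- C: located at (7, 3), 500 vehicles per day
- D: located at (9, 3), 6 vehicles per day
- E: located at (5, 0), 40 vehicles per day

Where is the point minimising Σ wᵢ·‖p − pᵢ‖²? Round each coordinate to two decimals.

The minimiser of Σwᵢ‖p−pᵢ‖² is the weighted centroid p* = (Σwᵢpᵢ)/(Σwᵢ).
Σwᵢ = 976.
Σwᵢxᵢ = 30·8 + 400·0 + 500·7 + 6·9 + 40·5 = 3994.
Σwᵢyᵢ = 30·0 + 400·5 + 500·3 + 6·3 + 40·0 = 3518.
x* = 3994/976 = 4.09, y* = 3518/976 = 3.60.

(4.09, 3.60)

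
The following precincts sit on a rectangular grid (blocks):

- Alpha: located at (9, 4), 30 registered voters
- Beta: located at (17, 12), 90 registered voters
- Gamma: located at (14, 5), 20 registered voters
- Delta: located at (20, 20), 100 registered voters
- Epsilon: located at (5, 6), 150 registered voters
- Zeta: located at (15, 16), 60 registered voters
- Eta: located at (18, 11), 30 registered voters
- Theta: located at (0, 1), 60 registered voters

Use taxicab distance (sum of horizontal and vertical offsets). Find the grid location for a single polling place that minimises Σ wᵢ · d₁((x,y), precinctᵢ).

Manhattan distance separates: Σwᵢ(|x−xᵢ|+|y−yᵢ|) = Σwᵢ|x−xᵢ| + Σwᵢ|y−yᵢ|, so x and y are optimised independently as 1-D weighted medians.
Total weight W = 540; half = 270.
x-coordinate, sorted with cumulative weight:
  x=0 (Theta, w=60) cum 60
  x=5 (Epsilon, w=150) cum 210
  x=9 (Alpha, w=30) cum 240
  x=14 (Gamma, w=20) cum 260
  x=15 (Zeta, w=60) cum 320  ← median
  x=17 (Beta, w=90) cum 410
  x=18 (Eta, w=30) cum 440
  x=20 (Delta, w=100) cum 540
⇒ x* = 15
y-coordinate, sorted with cumulative weight:
  y=1 (Theta, w=60) cum 60
  y=4 (Alpha, w=30) cum 90
  y=5 (Gamma, w=20) cum 110
  y=6 (Epsilon, w=150) cum 260
  y=11 (Eta, w=30) cum 290  ← median
  y=12 (Beta, w=90) cum 380
  y=16 (Zeta, w=60) cum 440
  y=20 (Delta, w=100) cum 540
⇒ y* = 11

(15, 11)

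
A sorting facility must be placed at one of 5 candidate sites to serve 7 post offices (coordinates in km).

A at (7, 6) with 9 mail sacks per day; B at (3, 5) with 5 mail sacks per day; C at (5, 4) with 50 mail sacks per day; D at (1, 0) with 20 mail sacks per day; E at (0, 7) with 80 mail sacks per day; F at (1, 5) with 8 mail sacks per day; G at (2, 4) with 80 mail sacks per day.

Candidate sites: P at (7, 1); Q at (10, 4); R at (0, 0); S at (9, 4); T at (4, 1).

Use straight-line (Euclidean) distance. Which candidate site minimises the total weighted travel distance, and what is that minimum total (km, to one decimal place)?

Total weighted distance at each candidate:
  P (7, 1): total = 1636.9
  Q (10, 4): total = 2062.5
  R (0, 0): total = 1410.8
  S (9, 4): total = 1818.2
  T (4, 1): total = 1199.8
Minimum is at T with total 1199.8 km.

T, total 1199.8 km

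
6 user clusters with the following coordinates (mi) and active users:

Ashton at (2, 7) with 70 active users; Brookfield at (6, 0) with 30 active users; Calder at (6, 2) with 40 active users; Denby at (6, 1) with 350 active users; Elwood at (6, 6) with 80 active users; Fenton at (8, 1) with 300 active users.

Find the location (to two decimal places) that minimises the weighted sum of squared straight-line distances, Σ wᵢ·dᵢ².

The minimiser of Σwᵢ‖p−pᵢ‖² is the weighted centroid p* = (Σwᵢpᵢ)/(Σwᵢ).
Σwᵢ = 870.
Σwᵢxᵢ = 70·2 + 30·6 + 40·6 + 350·6 + 80·6 + 300·8 = 5540.
Σwᵢyᵢ = 70·7 + 30·0 + 40·2 + 350·1 + 80·6 + 300·1 = 1700.
x* = 5540/870 = 6.37, y* = 1700/870 = 1.95.

(6.37, 1.95)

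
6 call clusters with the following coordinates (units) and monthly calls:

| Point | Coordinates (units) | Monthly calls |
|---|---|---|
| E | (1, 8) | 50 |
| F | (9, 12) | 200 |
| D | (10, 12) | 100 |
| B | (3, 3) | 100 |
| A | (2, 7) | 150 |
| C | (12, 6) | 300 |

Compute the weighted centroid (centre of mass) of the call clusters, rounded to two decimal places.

(7.83, 7.94)

The minimiser of Σwᵢ‖p−pᵢ‖² is the weighted centroid p* = (Σwᵢpᵢ)/(Σwᵢ).
Σwᵢ = 900.
Σwᵢxᵢ = 50·1 + 200·9 + 100·10 + 100·3 + 150·2 + 300·12 = 7050.
Σwᵢyᵢ = 50·8 + 200·12 + 100·12 + 100·3 + 150·7 + 300·6 = 7150.
x* = 7050/900 = 7.83, y* = 7150/900 = 7.94.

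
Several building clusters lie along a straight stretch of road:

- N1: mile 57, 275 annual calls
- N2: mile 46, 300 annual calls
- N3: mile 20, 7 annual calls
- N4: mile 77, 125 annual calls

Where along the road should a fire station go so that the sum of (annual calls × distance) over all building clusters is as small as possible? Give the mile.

x = 57

For a sum of weighted absolute distances on a line, the optimum is the weighted median (not the mean). Total weight W = 707; half-weight = 353.5.
Sort by position and accumulate weight:
  mile 20 (N3, w=7) → cum 7
  mile 46 (N2, w=300) → cum 307
  mile 57 (N1, w=275) → cum 582  ≥ 353.5 → median here
  mile 77 (N4, w=125) → cum 707
Optimal location: mile 57.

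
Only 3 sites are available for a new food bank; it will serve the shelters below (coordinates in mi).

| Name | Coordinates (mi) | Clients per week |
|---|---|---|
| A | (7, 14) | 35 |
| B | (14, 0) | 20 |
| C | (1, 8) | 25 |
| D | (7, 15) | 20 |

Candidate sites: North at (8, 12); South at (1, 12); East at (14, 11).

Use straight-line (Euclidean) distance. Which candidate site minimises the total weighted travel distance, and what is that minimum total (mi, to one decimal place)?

Total weighted distance at each candidate:
  North (8, 12): total = 611.4
  South (1, 12): total = 809.4
  East (14, 11): total = 981.3
Minimum is at North with total 611.4 mi.

North, total 611.4 mi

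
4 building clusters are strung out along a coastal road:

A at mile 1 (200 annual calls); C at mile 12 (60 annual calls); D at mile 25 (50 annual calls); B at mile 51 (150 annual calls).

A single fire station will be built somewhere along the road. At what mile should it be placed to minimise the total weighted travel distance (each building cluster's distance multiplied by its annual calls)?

For a sum of weighted absolute distances on a line, the optimum is the weighted median (not the mean). Total weight W = 460; half-weight = 230.
Sort by position and accumulate weight:
  mile 1 (A, w=200) → cum 200
  mile 12 (C, w=60) → cum 260  ≥ 230 → median here
  mile 25 (D, w=50) → cum 310
  mile 51 (B, w=150) → cum 460
Optimal location: mile 12.

x = 12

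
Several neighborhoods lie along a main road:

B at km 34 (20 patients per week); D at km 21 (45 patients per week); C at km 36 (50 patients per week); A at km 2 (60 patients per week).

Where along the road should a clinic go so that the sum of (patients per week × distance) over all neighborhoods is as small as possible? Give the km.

For a sum of weighted absolute distances on a line, the optimum is the weighted median (not the mean). Total weight W = 175; half-weight = 87.5.
Sort by position and accumulate weight:
  km 2 (A, w=60) → cum 60
  km 21 (D, w=45) → cum 105  ≥ 87.5 → median here
  km 34 (B, w=20) → cum 125
  km 36 (C, w=50) → cum 175
Optimal location: km 21.

x = 21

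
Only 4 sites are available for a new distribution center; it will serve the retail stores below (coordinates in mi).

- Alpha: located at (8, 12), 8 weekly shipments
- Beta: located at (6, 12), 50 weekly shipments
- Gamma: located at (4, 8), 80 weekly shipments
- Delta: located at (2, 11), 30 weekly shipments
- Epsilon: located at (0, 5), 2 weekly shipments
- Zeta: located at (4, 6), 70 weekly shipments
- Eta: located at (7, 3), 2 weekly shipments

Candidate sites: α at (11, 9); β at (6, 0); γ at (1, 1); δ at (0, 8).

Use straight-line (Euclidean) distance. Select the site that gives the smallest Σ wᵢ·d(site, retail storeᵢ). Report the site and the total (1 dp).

δ, total 1196.5 mi

Total weighted distance at each candidate:
  α (11, 9): total = 1738.7
  β (6, 0): total = 2172.8
  γ (1, 1): total = 2048.3
  δ (0, 8): total = 1196.5
Minimum is at δ with total 1196.5 mi.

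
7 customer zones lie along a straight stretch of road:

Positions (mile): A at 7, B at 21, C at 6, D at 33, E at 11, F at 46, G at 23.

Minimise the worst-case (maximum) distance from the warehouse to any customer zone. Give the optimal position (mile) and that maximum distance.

location 26, max distance 20

The 1-center on a line is the midpoint of the two extreme points: leftmost at 6, rightmost at 46.
Optimal location = (6 + 46)/2 = 26; maximum distance = (46 − 6)/2 = 20.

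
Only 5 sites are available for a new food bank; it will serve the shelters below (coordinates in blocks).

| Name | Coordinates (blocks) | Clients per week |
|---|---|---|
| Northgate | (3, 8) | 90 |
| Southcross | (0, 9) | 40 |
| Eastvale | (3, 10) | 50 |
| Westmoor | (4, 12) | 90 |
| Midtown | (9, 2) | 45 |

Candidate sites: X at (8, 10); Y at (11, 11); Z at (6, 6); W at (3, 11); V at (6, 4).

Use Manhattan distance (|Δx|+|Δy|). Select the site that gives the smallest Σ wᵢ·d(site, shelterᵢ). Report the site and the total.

Total weighted distance at each candidate:
  X (8, 10): total = 2185
  Y (11, 11): total = 3175
  Z (6, 6): total = 2195
  W (3, 11): total = 1375
  V (6, 4): total = 2645
Minimum is at W with total 1375 blocks.

W, total 1375 blocks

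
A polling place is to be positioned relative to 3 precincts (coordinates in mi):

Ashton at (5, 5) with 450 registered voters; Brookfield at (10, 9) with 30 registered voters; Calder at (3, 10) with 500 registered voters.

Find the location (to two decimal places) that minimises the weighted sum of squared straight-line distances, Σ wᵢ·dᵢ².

(4.13, 7.67)

The minimiser of Σwᵢ‖p−pᵢ‖² is the weighted centroid p* = (Σwᵢpᵢ)/(Σwᵢ).
Σwᵢ = 980.
Σwᵢxᵢ = 450·5 + 30·10 + 500·3 = 4050.
Σwᵢyᵢ = 450·5 + 30·9 + 500·10 = 7520.
x* = 4050/980 = 4.13, y* = 7520/980 = 7.67.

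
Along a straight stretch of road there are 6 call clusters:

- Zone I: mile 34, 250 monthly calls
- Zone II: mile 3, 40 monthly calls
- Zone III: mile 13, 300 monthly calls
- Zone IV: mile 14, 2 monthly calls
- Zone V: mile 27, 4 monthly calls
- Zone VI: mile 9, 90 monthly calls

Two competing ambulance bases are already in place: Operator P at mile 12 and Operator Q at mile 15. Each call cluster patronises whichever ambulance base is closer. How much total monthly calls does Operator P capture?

The indifferent point is the midpoint (12+15)/2 = 13.5; call clusters left of it (closer to Operator P at 12) go to Operator P, those right go to Operator Q.
  Zone II at 3 (w=40) → Operator P
  Zone VI at 9 (w=90) → Operator P
  Zone III at 13 (w=300) → Operator P
  Zone IV at 14 (w=2) → Operator Q
  Zone V at 27 (w=4) → Operator Q
  Zone I at 34 (w=250) → Operator Q
Operator P captures 430; Operator Q captures 256.

430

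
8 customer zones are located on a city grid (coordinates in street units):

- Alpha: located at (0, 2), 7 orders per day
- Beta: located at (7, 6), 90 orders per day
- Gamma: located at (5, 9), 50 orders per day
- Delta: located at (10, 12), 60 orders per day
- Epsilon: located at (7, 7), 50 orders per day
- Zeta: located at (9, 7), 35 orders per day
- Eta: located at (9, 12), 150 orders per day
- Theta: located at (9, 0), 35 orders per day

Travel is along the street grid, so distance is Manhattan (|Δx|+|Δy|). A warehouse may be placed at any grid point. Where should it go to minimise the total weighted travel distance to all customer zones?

(9, 9)

Manhattan distance separates: Σwᵢ(|x−xᵢ|+|y−yᵢ|) = Σwᵢ|x−xᵢ| + Σwᵢ|y−yᵢ|, so x and y are optimised independently as 1-D weighted medians.
Total weight W = 477; half = 238.5.
x-coordinate, sorted with cumulative weight:
  x=0 (Alpha, w=7) cum 7
  x=5 (Gamma, w=50) cum 57
  x=7 (Beta, w=90) cum 147
  x=7 (Epsilon, w=50) cum 197
  x=9 (Zeta, w=35) cum 232
  x=9 (Eta, w=150) cum 382  ← median
  x=9 (Theta, w=35) cum 417
  x=10 (Delta, w=60) cum 477
⇒ x* = 9
y-coordinate, sorted with cumulative weight:
  y=0 (Theta, w=35) cum 35
  y=2 (Alpha, w=7) cum 42
  y=6 (Beta, w=90) cum 132
  y=7 (Epsilon, w=50) cum 182
  y=7 (Zeta, w=35) cum 217
  y=9 (Gamma, w=50) cum 267  ← median
  y=12 (Delta, w=60) cum 327
  y=12 (Eta, w=150) cum 477
⇒ y* = 9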